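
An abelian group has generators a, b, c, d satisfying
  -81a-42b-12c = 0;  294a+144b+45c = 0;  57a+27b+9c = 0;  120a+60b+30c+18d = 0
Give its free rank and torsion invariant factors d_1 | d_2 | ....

Answer: M ≅ ℤ/3 ⊕ ℤ/3 ⊕ ℤ/9 ⊕ ℤ/18

Derivation:
rank_ℚ(R)=4; free=4−4=0
SNF(R) diag = [3, 3, 9, 18] → torsion [3, 3, 9, 18]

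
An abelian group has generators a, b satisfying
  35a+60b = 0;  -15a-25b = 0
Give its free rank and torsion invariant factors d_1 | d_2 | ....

Answer: M ≅ ℤ/5 ⊕ ℤ/5

Derivation:
rank_ℚ(R)=2; free=2−2=0
SNF(R) diag = [5, 5] → torsion [5, 5]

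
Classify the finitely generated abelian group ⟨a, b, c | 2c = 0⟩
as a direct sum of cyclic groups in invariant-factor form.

Answer: M ≅ ℤ^2 ⊕ ℤ/2

Derivation:
rank_ℚ(R)=1; free=3−1=2
SNF(R) diag = [2] → torsion [2]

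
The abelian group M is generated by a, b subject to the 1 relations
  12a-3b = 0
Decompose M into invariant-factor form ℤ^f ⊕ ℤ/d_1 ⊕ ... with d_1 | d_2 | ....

Answer: M ≅ ℤ^1 ⊕ ℤ/3

Derivation:
rank_ℚ(R)=1; free=2−1=1
SNF(R) diag = [3] → torsion [3]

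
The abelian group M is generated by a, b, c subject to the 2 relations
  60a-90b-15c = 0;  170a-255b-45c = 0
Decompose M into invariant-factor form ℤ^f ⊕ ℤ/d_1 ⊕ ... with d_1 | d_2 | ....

Answer: M ≅ ℤ^1 ⊕ ℤ/5 ⊕ ℤ/15

Derivation:
rank_ℚ(R)=2; free=3−2=1
SNF(R) diag = [5, 15] → torsion [5, 15]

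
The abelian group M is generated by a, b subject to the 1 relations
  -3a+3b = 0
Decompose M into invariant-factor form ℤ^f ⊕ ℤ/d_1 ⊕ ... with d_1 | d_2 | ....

rank_ℚ(R)=1; free=2−1=1
SNF(R) diag = [3] → torsion [3]

Answer: M ≅ ℤ^1 ⊕ ℤ/3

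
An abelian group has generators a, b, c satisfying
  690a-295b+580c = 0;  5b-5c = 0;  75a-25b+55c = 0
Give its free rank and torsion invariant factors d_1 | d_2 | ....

Answer: M ≅ ℤ/5 ⊕ ℤ/15 ⊕ ℤ/45

Derivation:
rank_ℚ(R)=3; free=3−3=0
SNF(R) diag = [5, 15, 45] → torsion [5, 15, 45]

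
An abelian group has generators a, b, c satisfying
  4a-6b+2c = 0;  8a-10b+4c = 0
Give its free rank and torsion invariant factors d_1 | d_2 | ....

Answer: M ≅ ℤ^1 ⊕ ℤ/2 ⊕ ℤ/2

Derivation:
rank_ℚ(R)=2; free=3−2=1
SNF(R) diag = [2, 2] → torsion [2, 2]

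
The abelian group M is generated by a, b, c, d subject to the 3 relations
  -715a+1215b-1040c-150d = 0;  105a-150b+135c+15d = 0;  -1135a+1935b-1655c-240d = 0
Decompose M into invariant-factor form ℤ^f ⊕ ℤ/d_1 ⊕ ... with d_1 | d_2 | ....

rank_ℚ(R)=3; free=4−3=1
SNF(R) diag = [5, 15, 45] → torsion [5, 15, 45]

Answer: M ≅ ℤ^1 ⊕ ℤ/5 ⊕ ℤ/15 ⊕ ℤ/45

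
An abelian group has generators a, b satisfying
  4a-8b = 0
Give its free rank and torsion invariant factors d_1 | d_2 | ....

rank_ℚ(R)=1; free=2−1=1
SNF(R) diag = [4] → torsion [4]

Answer: M ≅ ℤ^1 ⊕ ℤ/4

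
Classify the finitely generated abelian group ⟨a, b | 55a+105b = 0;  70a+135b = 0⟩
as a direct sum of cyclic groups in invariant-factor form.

Answer: M ≅ ℤ/5 ⊕ ℤ/15

Derivation:
rank_ℚ(R)=2; free=2−2=0
SNF(R) diag = [5, 15] → torsion [5, 15]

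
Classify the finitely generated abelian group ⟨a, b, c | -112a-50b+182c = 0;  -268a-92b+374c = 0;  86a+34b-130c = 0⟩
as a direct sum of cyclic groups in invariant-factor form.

Answer: M ≅ ℤ/2 ⊕ ℤ/6 ⊕ ℤ/6

Derivation:
rank_ℚ(R)=3; free=3−3=0
SNF(R) diag = [2, 6, 6] → torsion [2, 6, 6]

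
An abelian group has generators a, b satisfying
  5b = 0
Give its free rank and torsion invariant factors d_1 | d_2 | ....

rank_ℚ(R)=1; free=2−1=1
SNF(R) diag = [5] → torsion [5]

Answer: M ≅ ℤ^1 ⊕ ℤ/5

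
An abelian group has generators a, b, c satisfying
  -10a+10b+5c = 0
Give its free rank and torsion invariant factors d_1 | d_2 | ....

rank_ℚ(R)=1; free=3−1=2
SNF(R) diag = [5] → torsion [5]

Answer: M ≅ ℤ^2 ⊕ ℤ/5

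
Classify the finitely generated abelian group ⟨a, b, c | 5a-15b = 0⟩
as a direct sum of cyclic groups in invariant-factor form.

Answer: M ≅ ℤ^2 ⊕ ℤ/5

Derivation:
rank_ℚ(R)=1; free=3−1=2
SNF(R) diag = [5] → torsion [5]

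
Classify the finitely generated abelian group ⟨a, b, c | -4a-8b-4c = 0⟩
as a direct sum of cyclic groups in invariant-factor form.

rank_ℚ(R)=1; free=3−1=2
SNF(R) diag = [4] → torsion [4]

Answer: M ≅ ℤ^2 ⊕ ℤ/4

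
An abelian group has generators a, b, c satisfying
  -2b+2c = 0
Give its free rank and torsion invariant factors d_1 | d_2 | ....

Answer: M ≅ ℤ^2 ⊕ ℤ/2

Derivation:
rank_ℚ(R)=1; free=3−1=2
SNF(R) diag = [2] → torsion [2]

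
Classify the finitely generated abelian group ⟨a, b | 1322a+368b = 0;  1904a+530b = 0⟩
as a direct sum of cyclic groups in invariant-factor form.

rank_ℚ(R)=2; free=2−2=0
SNF(R) diag = [2, 6] → torsion [2, 6]

Answer: M ≅ ℤ/2 ⊕ ℤ/6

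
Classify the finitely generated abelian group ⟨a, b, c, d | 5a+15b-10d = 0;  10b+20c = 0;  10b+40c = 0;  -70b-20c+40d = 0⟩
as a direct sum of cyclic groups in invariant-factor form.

Answer: M ≅ ℤ/5 ⊕ ℤ/10 ⊕ ℤ/20 ⊕ ℤ/40

Derivation:
rank_ℚ(R)=4; free=4−4=0
SNF(R) diag = [5, 10, 20, 40] → torsion [5, 10, 20, 40]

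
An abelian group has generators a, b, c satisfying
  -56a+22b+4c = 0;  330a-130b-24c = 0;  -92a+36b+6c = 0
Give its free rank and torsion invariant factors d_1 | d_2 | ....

rank_ℚ(R)=3; free=3−3=0
SNF(R) diag = [2, 2, 2] → torsion [2, 2, 2]

Answer: M ≅ ℤ/2 ⊕ ℤ/2 ⊕ ℤ/2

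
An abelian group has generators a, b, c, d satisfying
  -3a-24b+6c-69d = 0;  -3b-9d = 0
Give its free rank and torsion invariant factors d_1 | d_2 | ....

Answer: M ≅ ℤ^2 ⊕ ℤ/3 ⊕ ℤ/3

Derivation:
rank_ℚ(R)=2; free=4−2=2
SNF(R) diag = [3, 3] → torsion [3, 3]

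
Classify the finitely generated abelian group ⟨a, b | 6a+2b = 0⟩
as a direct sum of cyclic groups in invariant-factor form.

Answer: M ≅ ℤ^1 ⊕ ℤ/2

Derivation:
rank_ℚ(R)=1; free=2−1=1
SNF(R) diag = [2] → torsion [2]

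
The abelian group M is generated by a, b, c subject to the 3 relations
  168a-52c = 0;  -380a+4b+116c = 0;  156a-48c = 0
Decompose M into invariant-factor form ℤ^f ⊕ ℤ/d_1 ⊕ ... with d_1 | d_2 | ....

Answer: M ≅ ℤ/4 ⊕ ℤ/4 ⊕ ℤ/12

Derivation:
rank_ℚ(R)=3; free=3−3=0
SNF(R) diag = [4, 4, 12] → torsion [4, 4, 12]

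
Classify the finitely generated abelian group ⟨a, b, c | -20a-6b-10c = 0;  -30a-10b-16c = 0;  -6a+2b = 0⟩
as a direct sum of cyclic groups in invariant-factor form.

rank_ℚ(R)=3; free=3−3=0
SNF(R) diag = [2, 2, 4] → torsion [2, 2, 4]

Answer: M ≅ ℤ/2 ⊕ ℤ/2 ⊕ ℤ/4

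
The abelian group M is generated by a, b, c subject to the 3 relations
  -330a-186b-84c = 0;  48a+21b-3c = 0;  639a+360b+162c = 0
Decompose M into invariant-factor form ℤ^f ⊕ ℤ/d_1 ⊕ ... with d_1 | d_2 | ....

rank_ℚ(R)=3; free=3−3=0
SNF(R) diag = [3, 9, 18] → torsion [3, 9, 18]

Answer: M ≅ ℤ/3 ⊕ ℤ/9 ⊕ ℤ/18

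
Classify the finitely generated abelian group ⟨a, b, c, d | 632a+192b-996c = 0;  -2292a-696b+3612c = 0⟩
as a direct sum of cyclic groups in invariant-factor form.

Answer: M ≅ ℤ^2 ⊕ ℤ/4 ⊕ ℤ/12

Derivation:
rank_ℚ(R)=2; free=4−2=2
SNF(R) diag = [4, 12] → torsion [4, 12]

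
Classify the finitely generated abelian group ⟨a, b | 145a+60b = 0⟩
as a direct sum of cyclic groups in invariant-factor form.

Answer: M ≅ ℤ^1 ⊕ ℤ/5

Derivation:
rank_ℚ(R)=1; free=2−1=1
SNF(R) diag = [5] → torsion [5]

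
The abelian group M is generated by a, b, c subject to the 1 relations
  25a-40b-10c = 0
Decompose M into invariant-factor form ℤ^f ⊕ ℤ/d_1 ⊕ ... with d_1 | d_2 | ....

rank_ℚ(R)=1; free=3−1=2
SNF(R) diag = [5] → torsion [5]

Answer: M ≅ ℤ^2 ⊕ ℤ/5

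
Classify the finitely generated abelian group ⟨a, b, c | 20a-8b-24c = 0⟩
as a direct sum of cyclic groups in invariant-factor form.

Answer: M ≅ ℤ^2 ⊕ ℤ/4

Derivation:
rank_ℚ(R)=1; free=3−1=2
SNF(R) diag = [4] → torsion [4]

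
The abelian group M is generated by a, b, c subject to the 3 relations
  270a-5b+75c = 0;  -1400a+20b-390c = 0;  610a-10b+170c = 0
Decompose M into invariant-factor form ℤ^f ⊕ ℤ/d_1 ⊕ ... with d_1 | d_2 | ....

rank_ℚ(R)=3; free=3−3=0
SNF(R) diag = [5, 10, 10] → torsion [5, 10, 10]

Answer: M ≅ ℤ/5 ⊕ ℤ/10 ⊕ ℤ/10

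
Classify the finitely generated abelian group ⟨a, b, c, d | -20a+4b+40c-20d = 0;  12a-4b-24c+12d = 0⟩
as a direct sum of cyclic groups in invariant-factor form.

Answer: M ≅ ℤ^2 ⊕ ℤ/4 ⊕ ℤ/8

Derivation:
rank_ℚ(R)=2; free=4−2=2
SNF(R) diag = [4, 8] → torsion [4, 8]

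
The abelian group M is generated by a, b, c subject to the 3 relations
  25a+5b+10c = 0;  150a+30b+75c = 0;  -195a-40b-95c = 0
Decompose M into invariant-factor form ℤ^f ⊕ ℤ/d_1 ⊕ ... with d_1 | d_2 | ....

rank_ℚ(R)=3; free=3−3=0
SNF(R) diag = [5, 5, 15] → torsion [5, 5, 15]

Answer: M ≅ ℤ/5 ⊕ ℤ/5 ⊕ ℤ/15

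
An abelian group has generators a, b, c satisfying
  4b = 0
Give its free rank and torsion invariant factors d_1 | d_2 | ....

rank_ℚ(R)=1; free=3−1=2
SNF(R) diag = [4] → torsion [4]

Answer: M ≅ ℤ^2 ⊕ ℤ/4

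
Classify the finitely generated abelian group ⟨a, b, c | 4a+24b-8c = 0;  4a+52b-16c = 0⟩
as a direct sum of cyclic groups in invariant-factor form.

Answer: M ≅ ℤ^1 ⊕ ℤ/4 ⊕ ℤ/4

Derivation:
rank_ℚ(R)=2; free=3−2=1
SNF(R) diag = [4, 4] → torsion [4, 4]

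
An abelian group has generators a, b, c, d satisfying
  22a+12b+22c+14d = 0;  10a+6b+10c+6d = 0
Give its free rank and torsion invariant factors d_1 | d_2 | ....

Answer: M ≅ ℤ^2 ⊕ ℤ/2 ⊕ ℤ/2

Derivation:
rank_ℚ(R)=2; free=4−2=2
SNF(R) diag = [2, 2] → torsion [2, 2]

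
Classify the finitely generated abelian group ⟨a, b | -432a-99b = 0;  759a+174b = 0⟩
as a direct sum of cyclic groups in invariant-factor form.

rank_ℚ(R)=2; free=2−2=0
SNF(R) diag = [3, 9] → torsion [3, 9]

Answer: M ≅ ℤ/3 ⊕ ℤ/9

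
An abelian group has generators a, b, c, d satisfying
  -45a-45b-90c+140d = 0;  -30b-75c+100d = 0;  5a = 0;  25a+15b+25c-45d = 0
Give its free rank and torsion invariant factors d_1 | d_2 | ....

Answer: M ≅ ℤ/5 ⊕ ℤ/5 ⊕ ℤ/5 ⊕ ℤ/15

Derivation:
rank_ℚ(R)=4; free=4−4=0
SNF(R) diag = [5, 5, 5, 15] → torsion [5, 5, 5, 15]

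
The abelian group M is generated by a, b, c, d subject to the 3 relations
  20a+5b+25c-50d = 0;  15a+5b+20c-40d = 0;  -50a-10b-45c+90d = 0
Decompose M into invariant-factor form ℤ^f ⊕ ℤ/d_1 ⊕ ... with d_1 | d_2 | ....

Answer: M ≅ ℤ^1 ⊕ ℤ/5 ⊕ ℤ/5 ⊕ ℤ/15

Derivation:
rank_ℚ(R)=3; free=4−3=1
SNF(R) diag = [5, 5, 15] → torsion [5, 5, 15]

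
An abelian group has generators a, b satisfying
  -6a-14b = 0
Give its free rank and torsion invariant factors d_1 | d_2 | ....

rank_ℚ(R)=1; free=2−1=1
SNF(R) diag = [2] → torsion [2]

Answer: M ≅ ℤ^1 ⊕ ℤ/2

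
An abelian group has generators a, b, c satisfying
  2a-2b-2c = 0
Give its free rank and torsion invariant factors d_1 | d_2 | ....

Answer: M ≅ ℤ^2 ⊕ ℤ/2

Derivation:
rank_ℚ(R)=1; free=3−1=2
SNF(R) diag = [2] → torsion [2]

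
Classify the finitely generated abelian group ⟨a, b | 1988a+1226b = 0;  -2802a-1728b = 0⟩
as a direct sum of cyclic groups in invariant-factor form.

Answer: M ≅ ℤ/2 ⊕ ℤ/6

Derivation:
rank_ℚ(R)=2; free=2−2=0
SNF(R) diag = [2, 6] → torsion [2, 6]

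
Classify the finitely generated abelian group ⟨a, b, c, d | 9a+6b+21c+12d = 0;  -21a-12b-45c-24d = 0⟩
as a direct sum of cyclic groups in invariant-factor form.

rank_ℚ(R)=2; free=4−2=2
SNF(R) diag = [3, 6] → torsion [3, 6]

Answer: M ≅ ℤ^2 ⊕ ℤ/3 ⊕ ℤ/6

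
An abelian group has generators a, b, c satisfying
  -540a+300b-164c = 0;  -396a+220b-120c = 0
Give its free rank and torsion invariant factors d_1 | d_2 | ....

Answer: M ≅ ℤ^1 ⊕ ℤ/4 ⊕ ℤ/4

Derivation:
rank_ℚ(R)=2; free=3−2=1
SNF(R) diag = [4, 4] → torsion [4, 4]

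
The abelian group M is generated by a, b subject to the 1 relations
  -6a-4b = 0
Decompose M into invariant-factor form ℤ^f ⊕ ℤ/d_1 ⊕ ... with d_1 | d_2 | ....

rank_ℚ(R)=1; free=2−1=1
SNF(R) diag = [2] → torsion [2]

Answer: M ≅ ℤ^1 ⊕ ℤ/2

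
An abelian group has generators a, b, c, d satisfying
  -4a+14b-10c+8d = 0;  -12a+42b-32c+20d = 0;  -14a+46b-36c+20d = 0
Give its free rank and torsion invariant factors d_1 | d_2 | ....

rank_ℚ(R)=3; free=4−3=1
SNF(R) diag = [2, 2, 6] → torsion [2, 2, 6]

Answer: M ≅ ℤ^1 ⊕ ℤ/2 ⊕ ℤ/2 ⊕ ℤ/6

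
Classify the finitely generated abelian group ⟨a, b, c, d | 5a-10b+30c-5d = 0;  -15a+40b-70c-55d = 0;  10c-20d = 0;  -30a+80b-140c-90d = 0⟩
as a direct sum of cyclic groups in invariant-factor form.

Answer: M ≅ ℤ/5 ⊕ ℤ/10 ⊕ ℤ/10 ⊕ ℤ/20

Derivation:
rank_ℚ(R)=4; free=4−4=0
SNF(R) diag = [5, 10, 10, 20] → torsion [5, 10, 10, 20]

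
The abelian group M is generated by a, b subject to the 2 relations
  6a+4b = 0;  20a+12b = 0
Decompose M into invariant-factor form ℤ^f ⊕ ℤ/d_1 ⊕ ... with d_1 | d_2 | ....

rank_ℚ(R)=2; free=2−2=0
SNF(R) diag = [2, 4] → torsion [2, 4]

Answer: M ≅ ℤ/2 ⊕ ℤ/4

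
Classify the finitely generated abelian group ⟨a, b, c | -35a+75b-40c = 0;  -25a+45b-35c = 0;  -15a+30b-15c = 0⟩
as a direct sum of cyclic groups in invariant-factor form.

Answer: M ≅ ℤ/5 ⊕ ℤ/15 ⊕ ℤ/15

Derivation:
rank_ℚ(R)=3; free=3−3=0
SNF(R) diag = [5, 15, 15] → torsion [5, 15, 15]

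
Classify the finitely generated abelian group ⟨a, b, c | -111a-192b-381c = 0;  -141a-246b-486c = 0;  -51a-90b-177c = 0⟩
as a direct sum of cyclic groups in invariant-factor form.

rank_ℚ(R)=3; free=3−3=0
SNF(R) diag = [3, 3, 6] → torsion [3, 3, 6]

Answer: M ≅ ℤ/3 ⊕ ℤ/3 ⊕ ℤ/6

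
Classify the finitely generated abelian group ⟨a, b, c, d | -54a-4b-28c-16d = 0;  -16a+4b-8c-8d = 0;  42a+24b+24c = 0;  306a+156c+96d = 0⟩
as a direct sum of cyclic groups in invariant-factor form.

rank_ℚ(R)=4; free=4−4=0
SNF(R) diag = [2, 4, 12, 24] → torsion [2, 4, 12, 24]

Answer: M ≅ ℤ/2 ⊕ ℤ/4 ⊕ ℤ/12 ⊕ ℤ/24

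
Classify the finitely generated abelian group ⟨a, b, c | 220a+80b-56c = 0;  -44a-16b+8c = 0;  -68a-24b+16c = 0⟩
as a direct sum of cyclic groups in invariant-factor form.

Answer: M ≅ ℤ/4 ⊕ ℤ/8 ⊕ ℤ/16

Derivation:
rank_ℚ(R)=3; free=3−3=0
SNF(R) diag = [4, 8, 16] → torsion [4, 8, 16]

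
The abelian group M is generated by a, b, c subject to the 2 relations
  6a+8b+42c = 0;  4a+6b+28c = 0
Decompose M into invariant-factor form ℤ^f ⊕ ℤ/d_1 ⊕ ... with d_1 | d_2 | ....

rank_ℚ(R)=2; free=3−2=1
SNF(R) diag = [2, 2] → torsion [2, 2]

Answer: M ≅ ℤ^1 ⊕ ℤ/2 ⊕ ℤ/2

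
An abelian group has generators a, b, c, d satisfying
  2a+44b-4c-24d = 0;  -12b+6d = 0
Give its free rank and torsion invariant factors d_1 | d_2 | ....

Answer: M ≅ ℤ^2 ⊕ ℤ/2 ⊕ ℤ/6

Derivation:
rank_ℚ(R)=2; free=4−2=2
SNF(R) diag = [2, 6] → torsion [2, 6]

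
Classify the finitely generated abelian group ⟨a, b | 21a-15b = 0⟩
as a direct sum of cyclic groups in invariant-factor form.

Answer: M ≅ ℤ^1 ⊕ ℤ/3

Derivation:
rank_ℚ(R)=1; free=2−1=1
SNF(R) diag = [3] → torsion [3]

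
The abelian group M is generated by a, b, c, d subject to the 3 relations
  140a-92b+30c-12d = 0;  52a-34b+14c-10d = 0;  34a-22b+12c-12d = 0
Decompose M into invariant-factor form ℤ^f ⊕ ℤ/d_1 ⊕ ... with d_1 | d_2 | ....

rank_ℚ(R)=3; free=4−3=1
SNF(R) diag = [2, 2, 6] → torsion [2, 2, 6]

Answer: M ≅ ℤ^1 ⊕ ℤ/2 ⊕ ℤ/2 ⊕ ℤ/6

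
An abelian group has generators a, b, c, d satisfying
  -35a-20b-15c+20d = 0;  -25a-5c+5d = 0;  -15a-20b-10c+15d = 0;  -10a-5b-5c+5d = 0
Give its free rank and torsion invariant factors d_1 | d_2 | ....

Answer: M ≅ ℤ/5 ⊕ ℤ/5 ⊕ ℤ/5 ⊕ ℤ/5

Derivation:
rank_ℚ(R)=4; free=4−4=0
SNF(R) diag = [5, 5, 5, 5] → torsion [5, 5, 5, 5]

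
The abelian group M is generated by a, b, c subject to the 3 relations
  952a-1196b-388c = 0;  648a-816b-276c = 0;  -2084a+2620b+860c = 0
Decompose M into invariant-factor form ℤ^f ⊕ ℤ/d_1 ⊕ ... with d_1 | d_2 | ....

rank_ℚ(R)=3; free=3−3=0
SNF(R) diag = [4, 12, 36] → torsion [4, 12, 36]

Answer: M ≅ ℤ/4 ⊕ ℤ/12 ⊕ ℤ/36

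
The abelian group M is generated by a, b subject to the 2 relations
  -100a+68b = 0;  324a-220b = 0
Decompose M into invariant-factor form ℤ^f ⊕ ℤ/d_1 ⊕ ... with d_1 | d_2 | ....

rank_ℚ(R)=2; free=2−2=0
SNF(R) diag = [4, 8] → torsion [4, 8]

Answer: M ≅ ℤ/4 ⊕ ℤ/8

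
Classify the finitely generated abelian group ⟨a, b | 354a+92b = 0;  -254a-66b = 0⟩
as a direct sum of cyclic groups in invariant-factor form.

rank_ℚ(R)=2; free=2−2=0
SNF(R) diag = [2, 2] → torsion [2, 2]

Answer: M ≅ ℤ/2 ⊕ ℤ/2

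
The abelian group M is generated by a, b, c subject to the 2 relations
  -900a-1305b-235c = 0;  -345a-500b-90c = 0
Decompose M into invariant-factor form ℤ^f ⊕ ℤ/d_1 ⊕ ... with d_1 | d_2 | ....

Answer: M ≅ ℤ^1 ⊕ ℤ/5 ⊕ ℤ/5

Derivation:
rank_ℚ(R)=2; free=3−2=1
SNF(R) diag = [5, 5] → torsion [5, 5]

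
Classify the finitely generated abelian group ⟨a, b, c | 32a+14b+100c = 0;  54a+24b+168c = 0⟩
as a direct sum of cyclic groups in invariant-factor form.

Answer: M ≅ ℤ^1 ⊕ ℤ/2 ⊕ ℤ/6

Derivation:
rank_ℚ(R)=2; free=3−2=1
SNF(R) diag = [2, 6] → torsion [2, 6]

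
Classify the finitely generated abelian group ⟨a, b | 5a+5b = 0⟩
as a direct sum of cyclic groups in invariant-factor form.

rank_ℚ(R)=1; free=2−1=1
SNF(R) diag = [5] → torsion [5]

Answer: M ≅ ℤ^1 ⊕ ℤ/5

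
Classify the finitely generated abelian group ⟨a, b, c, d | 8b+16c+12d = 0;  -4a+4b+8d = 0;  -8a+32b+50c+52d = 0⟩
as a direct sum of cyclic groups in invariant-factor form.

Answer: M ≅ ℤ^1 ⊕ ℤ/2 ⊕ ℤ/4 ⊕ ℤ/4

Derivation:
rank_ℚ(R)=3; free=4−3=1
SNF(R) diag = [2, 4, 4] → torsion [2, 4, 4]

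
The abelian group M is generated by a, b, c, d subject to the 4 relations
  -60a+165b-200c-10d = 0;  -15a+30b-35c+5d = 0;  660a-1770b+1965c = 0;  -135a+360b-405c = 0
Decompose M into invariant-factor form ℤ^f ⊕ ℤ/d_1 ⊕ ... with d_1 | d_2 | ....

Answer: M ≅ ℤ/5 ⊕ ℤ/15 ⊕ ℤ/45 ⊕ ℤ/45

Derivation:
rank_ℚ(R)=4; free=4−4=0
SNF(R) diag = [5, 15, 45, 45] → torsion [5, 15, 45, 45]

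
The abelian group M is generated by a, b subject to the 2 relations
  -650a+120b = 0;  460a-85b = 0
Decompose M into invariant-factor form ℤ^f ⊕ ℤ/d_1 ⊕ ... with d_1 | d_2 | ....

Answer: M ≅ ℤ/5 ⊕ ℤ/10

Derivation:
rank_ℚ(R)=2; free=2−2=0
SNF(R) diag = [5, 10] → torsion [5, 10]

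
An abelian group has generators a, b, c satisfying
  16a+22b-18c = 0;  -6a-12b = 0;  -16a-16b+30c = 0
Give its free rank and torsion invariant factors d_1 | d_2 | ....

rank_ℚ(R)=3; free=3−3=0
SNF(R) diag = [2, 6, 6] → torsion [2, 6, 6]

Answer: M ≅ ℤ/2 ⊕ ℤ/6 ⊕ ℤ/6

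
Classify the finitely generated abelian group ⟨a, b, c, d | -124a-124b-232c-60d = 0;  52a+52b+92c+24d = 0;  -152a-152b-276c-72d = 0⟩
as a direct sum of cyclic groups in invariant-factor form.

Answer: M ≅ ℤ^1 ⊕ ℤ/4 ⊕ ℤ/4 ⊕ ℤ/12

Derivation:
rank_ℚ(R)=3; free=4−3=1
SNF(R) diag = [4, 4, 12] → torsion [4, 4, 12]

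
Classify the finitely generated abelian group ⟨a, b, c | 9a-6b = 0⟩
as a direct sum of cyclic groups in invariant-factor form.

rank_ℚ(R)=1; free=3−1=2
SNF(R) diag = [3] → torsion [3]

Answer: M ≅ ℤ^2 ⊕ ℤ/3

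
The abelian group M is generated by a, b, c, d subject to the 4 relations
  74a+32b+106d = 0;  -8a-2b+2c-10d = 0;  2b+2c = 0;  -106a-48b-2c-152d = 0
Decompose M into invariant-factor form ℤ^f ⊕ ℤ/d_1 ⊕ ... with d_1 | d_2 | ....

rank_ℚ(R)=4; free=4−4=0
SNF(R) diag = [2, 2, 2, 6] → torsion [2, 2, 2, 6]

Answer: M ≅ ℤ/2 ⊕ ℤ/2 ⊕ ℤ/2 ⊕ ℤ/6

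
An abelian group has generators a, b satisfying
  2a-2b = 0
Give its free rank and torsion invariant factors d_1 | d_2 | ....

Answer: M ≅ ℤ^1 ⊕ ℤ/2

Derivation:
rank_ℚ(R)=1; free=2−1=1
SNF(R) diag = [2] → torsion [2]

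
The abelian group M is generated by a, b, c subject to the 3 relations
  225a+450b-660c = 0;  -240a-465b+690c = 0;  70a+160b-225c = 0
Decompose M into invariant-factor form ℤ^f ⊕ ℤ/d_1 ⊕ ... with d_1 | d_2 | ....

Answer: M ≅ ℤ/5 ⊕ ℤ/15 ⊕ ℤ/45

Derivation:
rank_ℚ(R)=3; free=3−3=0
SNF(R) diag = [5, 15, 45] → torsion [5, 15, 45]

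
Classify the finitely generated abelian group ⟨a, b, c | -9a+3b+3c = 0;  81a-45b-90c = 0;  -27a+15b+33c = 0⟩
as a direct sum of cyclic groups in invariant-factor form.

rank_ℚ(R)=3; free=3−3=0
SNF(R) diag = [3, 9, 18] → torsion [3, 9, 18]

Answer: M ≅ ℤ/3 ⊕ ℤ/9 ⊕ ℤ/18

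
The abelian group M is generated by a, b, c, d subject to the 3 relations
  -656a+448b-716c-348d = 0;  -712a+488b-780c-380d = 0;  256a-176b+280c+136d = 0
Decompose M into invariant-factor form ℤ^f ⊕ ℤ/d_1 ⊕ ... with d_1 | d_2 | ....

rank_ℚ(R)=3; free=4−3=1
SNF(R) diag = [4, 8, 16] → torsion [4, 8, 16]

Answer: M ≅ ℤ^1 ⊕ ℤ/4 ⊕ ℤ/8 ⊕ ℤ/16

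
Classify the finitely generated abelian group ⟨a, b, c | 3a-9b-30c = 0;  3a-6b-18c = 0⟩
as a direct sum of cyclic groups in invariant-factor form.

rank_ℚ(R)=2; free=3−2=1
SNF(R) diag = [3, 3] → torsion [3, 3]

Answer: M ≅ ℤ^1 ⊕ ℤ/3 ⊕ ℤ/3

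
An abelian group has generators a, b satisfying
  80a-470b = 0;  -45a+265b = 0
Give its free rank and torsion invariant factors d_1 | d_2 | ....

rank_ℚ(R)=2; free=2−2=0
SNF(R) diag = [5, 10] → torsion [5, 10]

Answer: M ≅ ℤ/5 ⊕ ℤ/10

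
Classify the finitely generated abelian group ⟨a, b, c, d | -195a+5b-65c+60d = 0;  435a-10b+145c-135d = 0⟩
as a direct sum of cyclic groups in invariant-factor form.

rank_ℚ(R)=2; free=4−2=2
SNF(R) diag = [5, 15] → torsion [5, 15]

Answer: M ≅ ℤ^2 ⊕ ℤ/5 ⊕ ℤ/15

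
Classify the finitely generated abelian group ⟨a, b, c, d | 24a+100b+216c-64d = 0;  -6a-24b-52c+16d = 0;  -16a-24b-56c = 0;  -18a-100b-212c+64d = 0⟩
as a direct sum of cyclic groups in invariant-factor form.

rank_ℚ(R)=4; free=4−4=0
SNF(R) diag = [2, 4, 8, 16] → torsion [2, 4, 8, 16]

Answer: M ≅ ℤ/2 ⊕ ℤ/4 ⊕ ℤ/8 ⊕ ℤ/16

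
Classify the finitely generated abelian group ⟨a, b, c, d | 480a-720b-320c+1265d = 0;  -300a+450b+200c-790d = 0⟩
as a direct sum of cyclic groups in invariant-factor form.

rank_ℚ(R)=2; free=4−2=2
SNF(R) diag = [5, 10] → torsion [5, 10]

Answer: M ≅ ℤ^2 ⊕ ℤ/5 ⊕ ℤ/10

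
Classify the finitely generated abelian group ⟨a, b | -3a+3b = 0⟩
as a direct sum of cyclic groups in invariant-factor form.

rank_ℚ(R)=1; free=2−1=1
SNF(R) diag = [3] → torsion [3]

Answer: M ≅ ℤ^1 ⊕ ℤ/3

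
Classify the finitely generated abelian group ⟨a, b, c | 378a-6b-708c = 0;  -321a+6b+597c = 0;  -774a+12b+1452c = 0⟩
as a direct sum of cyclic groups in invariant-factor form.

Answer: M ≅ ℤ/3 ⊕ ℤ/6 ⊕ ℤ/18

Derivation:
rank_ℚ(R)=3; free=3−3=0
SNF(R) diag = [3, 6, 18] → torsion [3, 6, 18]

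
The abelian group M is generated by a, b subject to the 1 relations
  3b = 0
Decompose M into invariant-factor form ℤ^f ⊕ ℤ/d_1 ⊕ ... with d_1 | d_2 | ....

rank_ℚ(R)=1; free=2−1=1
SNF(R) diag = [3] → torsion [3]

Answer: M ≅ ℤ^1 ⊕ ℤ/3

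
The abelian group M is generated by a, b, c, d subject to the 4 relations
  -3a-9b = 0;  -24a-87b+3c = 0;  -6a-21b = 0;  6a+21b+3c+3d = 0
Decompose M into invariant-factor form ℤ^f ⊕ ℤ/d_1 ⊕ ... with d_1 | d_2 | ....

Answer: M ≅ ℤ/3 ⊕ ℤ/3 ⊕ ℤ/3 ⊕ ℤ/3

Derivation:
rank_ℚ(R)=4; free=4−4=0
SNF(R) diag = [3, 3, 3, 3] → torsion [3, 3, 3, 3]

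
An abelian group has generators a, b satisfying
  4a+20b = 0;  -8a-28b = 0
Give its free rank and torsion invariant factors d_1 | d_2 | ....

Answer: M ≅ ℤ/4 ⊕ ℤ/12

Derivation:
rank_ℚ(R)=2; free=2−2=0
SNF(R) diag = [4, 12] → torsion [4, 12]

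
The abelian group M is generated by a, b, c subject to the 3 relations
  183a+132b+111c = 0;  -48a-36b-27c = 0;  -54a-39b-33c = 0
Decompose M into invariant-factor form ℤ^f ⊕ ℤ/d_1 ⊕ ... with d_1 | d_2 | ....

rank_ℚ(R)=3; free=3−3=0
SNF(R) diag = [3, 3, 9] → torsion [3, 3, 9]

Answer: M ≅ ℤ/3 ⊕ ℤ/3 ⊕ ℤ/9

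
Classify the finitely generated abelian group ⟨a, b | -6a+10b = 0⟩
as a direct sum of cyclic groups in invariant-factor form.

rank_ℚ(R)=1; free=2−1=1
SNF(R) diag = [2] → torsion [2]

Answer: M ≅ ℤ^1 ⊕ ℤ/2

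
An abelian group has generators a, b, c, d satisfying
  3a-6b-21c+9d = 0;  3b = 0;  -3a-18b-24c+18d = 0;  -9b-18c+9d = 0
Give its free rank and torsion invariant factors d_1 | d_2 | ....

Answer: M ≅ ℤ/3 ⊕ ℤ/3 ⊕ ℤ/9 ⊕ ℤ/9

Derivation:
rank_ℚ(R)=4; free=4−4=0
SNF(R) diag = [3, 3, 9, 9] → torsion [3, 3, 9, 9]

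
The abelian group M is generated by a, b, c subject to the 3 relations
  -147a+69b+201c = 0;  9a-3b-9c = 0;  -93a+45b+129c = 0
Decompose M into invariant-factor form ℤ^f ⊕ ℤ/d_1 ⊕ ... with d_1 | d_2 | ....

rank_ℚ(R)=3; free=3−3=0
SNF(R) diag = [3, 6, 18] → torsion [3, 6, 18]

Answer: M ≅ ℤ/3 ⊕ ℤ/6 ⊕ ℤ/18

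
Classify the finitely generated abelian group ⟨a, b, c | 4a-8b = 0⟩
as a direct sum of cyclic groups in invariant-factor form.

Answer: M ≅ ℤ^2 ⊕ ℤ/4

Derivation:
rank_ℚ(R)=1; free=3−1=2
SNF(R) diag = [4] → torsion [4]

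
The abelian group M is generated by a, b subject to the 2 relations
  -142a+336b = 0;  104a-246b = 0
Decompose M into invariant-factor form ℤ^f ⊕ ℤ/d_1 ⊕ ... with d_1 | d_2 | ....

rank_ℚ(R)=2; free=2−2=0
SNF(R) diag = [2, 6] → torsion [2, 6]

Answer: M ≅ ℤ/2 ⊕ ℤ/6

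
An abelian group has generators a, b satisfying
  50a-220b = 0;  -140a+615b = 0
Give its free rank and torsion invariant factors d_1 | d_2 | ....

Answer: M ≅ ℤ/5 ⊕ ℤ/10

Derivation:
rank_ℚ(R)=2; free=2−2=0
SNF(R) diag = [5, 10] → torsion [5, 10]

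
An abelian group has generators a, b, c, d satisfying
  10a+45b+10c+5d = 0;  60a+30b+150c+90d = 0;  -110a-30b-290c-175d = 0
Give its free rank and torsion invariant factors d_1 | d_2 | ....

rank_ℚ(R)=3; free=4−3=1
SNF(R) diag = [5, 15, 30] → torsion [5, 15, 30]

Answer: M ≅ ℤ^1 ⊕ ℤ/5 ⊕ ℤ/15 ⊕ ℤ/30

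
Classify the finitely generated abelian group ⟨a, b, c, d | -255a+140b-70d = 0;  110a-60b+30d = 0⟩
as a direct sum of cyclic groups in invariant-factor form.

Answer: M ≅ ℤ^2 ⊕ ℤ/5 ⊕ ℤ/10

Derivation:
rank_ℚ(R)=2; free=4−2=2
SNF(R) diag = [5, 10] → torsion [5, 10]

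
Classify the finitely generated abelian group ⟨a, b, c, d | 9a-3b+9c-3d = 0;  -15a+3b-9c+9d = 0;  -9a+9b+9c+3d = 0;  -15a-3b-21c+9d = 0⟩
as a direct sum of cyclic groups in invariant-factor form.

Answer: M ≅ ℤ/3 ⊕ ℤ/6 ⊕ ℤ/6 ⊕ ℤ/12

Derivation:
rank_ℚ(R)=4; free=4−4=0
SNF(R) diag = [3, 6, 6, 12] → torsion [3, 6, 6, 12]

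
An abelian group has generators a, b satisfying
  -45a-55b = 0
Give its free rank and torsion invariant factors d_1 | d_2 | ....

Answer: M ≅ ℤ^1 ⊕ ℤ/5

Derivation:
rank_ℚ(R)=1; free=2−1=1
SNF(R) diag = [5] → torsion [5]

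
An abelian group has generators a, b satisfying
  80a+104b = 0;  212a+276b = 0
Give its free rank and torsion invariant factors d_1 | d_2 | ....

Answer: M ≅ ℤ/4 ⊕ ℤ/8

Derivation:
rank_ℚ(R)=2; free=2−2=0
SNF(R) diag = [4, 8] → torsion [4, 8]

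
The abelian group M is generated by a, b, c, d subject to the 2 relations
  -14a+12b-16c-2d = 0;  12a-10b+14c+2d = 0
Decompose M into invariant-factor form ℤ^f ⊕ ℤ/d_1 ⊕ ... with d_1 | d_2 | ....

Answer: M ≅ ℤ^2 ⊕ ℤ/2 ⊕ ℤ/2

Derivation:
rank_ℚ(R)=2; free=4−2=2
SNF(R) diag = [2, 2] → torsion [2, 2]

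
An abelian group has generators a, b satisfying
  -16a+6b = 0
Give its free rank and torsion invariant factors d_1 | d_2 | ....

rank_ℚ(R)=1; free=2−1=1
SNF(R) diag = [2] → torsion [2]

Answer: M ≅ ℤ^1 ⊕ ℤ/2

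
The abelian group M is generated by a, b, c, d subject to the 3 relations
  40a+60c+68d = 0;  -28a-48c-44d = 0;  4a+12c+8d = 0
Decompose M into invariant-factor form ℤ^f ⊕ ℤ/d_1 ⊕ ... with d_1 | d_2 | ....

Answer: M ≅ ℤ^1 ⊕ ℤ/4 ⊕ ℤ/12 ⊕ ℤ/24

Derivation:
rank_ℚ(R)=3; free=4−3=1
SNF(R) diag = [4, 12, 24] → torsion [4, 12, 24]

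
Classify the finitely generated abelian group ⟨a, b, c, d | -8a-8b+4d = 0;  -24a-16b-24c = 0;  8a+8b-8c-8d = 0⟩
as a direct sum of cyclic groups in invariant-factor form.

rank_ℚ(R)=3; free=4−3=1
SNF(R) diag = [4, 8, 8] → torsion [4, 8, 8]

Answer: M ≅ ℤ^1 ⊕ ℤ/4 ⊕ ℤ/8 ⊕ ℤ/8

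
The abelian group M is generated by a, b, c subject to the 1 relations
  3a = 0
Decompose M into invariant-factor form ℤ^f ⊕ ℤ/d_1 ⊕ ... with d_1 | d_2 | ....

Answer: M ≅ ℤ^2 ⊕ ℤ/3

Derivation:
rank_ℚ(R)=1; free=3−1=2
SNF(R) diag = [3] → torsion [3]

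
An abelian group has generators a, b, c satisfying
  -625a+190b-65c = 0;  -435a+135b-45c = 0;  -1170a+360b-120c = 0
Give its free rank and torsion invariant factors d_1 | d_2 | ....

rank_ℚ(R)=3; free=3−3=0
SNF(R) diag = [5, 15, 30] → torsion [5, 15, 30]

Answer: M ≅ ℤ/5 ⊕ ℤ/15 ⊕ ℤ/30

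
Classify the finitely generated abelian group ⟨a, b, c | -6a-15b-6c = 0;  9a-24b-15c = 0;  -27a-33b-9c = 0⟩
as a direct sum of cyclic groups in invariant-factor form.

rank_ℚ(R)=3; free=3−3=0
SNF(R) diag = [3, 3, 6] → torsion [3, 3, 6]

Answer: M ≅ ℤ/3 ⊕ ℤ/3 ⊕ ℤ/6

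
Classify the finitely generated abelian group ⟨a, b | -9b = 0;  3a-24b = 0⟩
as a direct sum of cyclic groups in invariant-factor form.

rank_ℚ(R)=2; free=2−2=0
SNF(R) diag = [3, 9] → torsion [3, 9]

Answer: M ≅ ℤ/3 ⊕ ℤ/9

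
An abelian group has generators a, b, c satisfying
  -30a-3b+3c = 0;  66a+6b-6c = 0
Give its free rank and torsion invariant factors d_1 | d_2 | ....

Answer: M ≅ ℤ^1 ⊕ ℤ/3 ⊕ ℤ/6

Derivation:
rank_ℚ(R)=2; free=3−2=1
SNF(R) diag = [3, 6] → torsion [3, 6]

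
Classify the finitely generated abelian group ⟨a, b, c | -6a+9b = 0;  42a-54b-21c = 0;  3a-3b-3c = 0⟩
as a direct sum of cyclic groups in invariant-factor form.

rank_ℚ(R)=3; free=3−3=0
SNF(R) diag = [3, 3, 3] → torsion [3, 3, 3]

Answer: M ≅ ℤ/3 ⊕ ℤ/3 ⊕ ℤ/3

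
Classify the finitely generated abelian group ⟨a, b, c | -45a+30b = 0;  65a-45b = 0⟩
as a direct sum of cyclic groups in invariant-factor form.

rank_ℚ(R)=2; free=3−2=1
SNF(R) diag = [5, 15] → torsion [5, 15]

Answer: M ≅ ℤ^1 ⊕ ℤ/5 ⊕ ℤ/15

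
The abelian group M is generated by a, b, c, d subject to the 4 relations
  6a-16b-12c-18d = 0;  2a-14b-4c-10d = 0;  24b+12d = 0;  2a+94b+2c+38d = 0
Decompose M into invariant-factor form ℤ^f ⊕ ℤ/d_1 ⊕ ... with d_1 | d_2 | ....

rank_ℚ(R)=4; free=4−4=0
SNF(R) diag = [2, 2, 6, 12] → torsion [2, 2, 6, 12]

Answer: M ≅ ℤ/2 ⊕ ℤ/2 ⊕ ℤ/6 ⊕ ℤ/12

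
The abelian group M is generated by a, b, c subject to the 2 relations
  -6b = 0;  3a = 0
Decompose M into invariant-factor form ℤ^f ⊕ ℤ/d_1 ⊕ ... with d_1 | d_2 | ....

Answer: M ≅ ℤ^1 ⊕ ℤ/3 ⊕ ℤ/6

Derivation:
rank_ℚ(R)=2; free=3−2=1
SNF(R) diag = [3, 6] → torsion [3, 6]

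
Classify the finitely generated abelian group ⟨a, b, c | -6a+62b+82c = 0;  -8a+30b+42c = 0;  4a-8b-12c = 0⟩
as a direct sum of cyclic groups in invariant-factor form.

rank_ℚ(R)=3; free=3−3=0
SNF(R) diag = [2, 2, 4] → torsion [2, 2, 4]

Answer: M ≅ ℤ/2 ⊕ ℤ/2 ⊕ ℤ/4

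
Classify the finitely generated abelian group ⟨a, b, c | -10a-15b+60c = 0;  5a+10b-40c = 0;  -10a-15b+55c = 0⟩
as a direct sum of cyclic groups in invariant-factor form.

rank_ℚ(R)=3; free=3−3=0
SNF(R) diag = [5, 5, 5] → torsion [5, 5, 5]

Answer: M ≅ ℤ/5 ⊕ ℤ/5 ⊕ ℤ/5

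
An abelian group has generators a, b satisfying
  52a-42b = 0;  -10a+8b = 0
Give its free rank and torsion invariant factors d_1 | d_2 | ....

Answer: M ≅ ℤ/2 ⊕ ℤ/2

Derivation:
rank_ℚ(R)=2; free=2−2=0
SNF(R) diag = [2, 2] → torsion [2, 2]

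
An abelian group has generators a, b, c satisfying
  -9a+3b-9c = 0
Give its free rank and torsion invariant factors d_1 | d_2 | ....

Answer: M ≅ ℤ^2 ⊕ ℤ/3

Derivation:
rank_ℚ(R)=1; free=3−1=2
SNF(R) diag = [3] → torsion [3]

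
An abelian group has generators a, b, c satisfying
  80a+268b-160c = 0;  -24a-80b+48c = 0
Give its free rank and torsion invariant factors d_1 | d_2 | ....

Answer: M ≅ ℤ^1 ⊕ ℤ/4 ⊕ ℤ/8

Derivation:
rank_ℚ(R)=2; free=3−2=1
SNF(R) diag = [4, 8] → torsion [4, 8]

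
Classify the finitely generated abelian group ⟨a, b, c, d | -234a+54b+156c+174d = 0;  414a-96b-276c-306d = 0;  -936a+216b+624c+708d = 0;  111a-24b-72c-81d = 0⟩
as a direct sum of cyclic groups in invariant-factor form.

rank_ℚ(R)=4; free=4−4=0
SNF(R) diag = [3, 6, 12, 12] → torsion [3, 6, 12, 12]

Answer: M ≅ ℤ/3 ⊕ ℤ/6 ⊕ ℤ/12 ⊕ ℤ/12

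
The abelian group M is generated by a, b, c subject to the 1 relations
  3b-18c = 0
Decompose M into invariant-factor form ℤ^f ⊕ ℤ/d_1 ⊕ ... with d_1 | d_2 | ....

Answer: M ≅ ℤ^2 ⊕ ℤ/3

Derivation:
rank_ℚ(R)=1; free=3−1=2
SNF(R) diag = [3] → torsion [3]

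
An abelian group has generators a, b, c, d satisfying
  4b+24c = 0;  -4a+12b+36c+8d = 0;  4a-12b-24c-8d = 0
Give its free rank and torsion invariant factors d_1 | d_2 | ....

rank_ℚ(R)=3; free=4−3=1
SNF(R) diag = [4, 4, 12] → torsion [4, 4, 12]

Answer: M ≅ ℤ^1 ⊕ ℤ/4 ⊕ ℤ/4 ⊕ ℤ/12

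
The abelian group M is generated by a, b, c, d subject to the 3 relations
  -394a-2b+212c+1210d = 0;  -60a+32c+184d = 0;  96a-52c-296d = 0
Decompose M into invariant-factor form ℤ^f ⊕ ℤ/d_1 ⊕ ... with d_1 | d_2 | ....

rank_ℚ(R)=3; free=4−3=1
SNF(R) diag = [2, 4, 12] → torsion [2, 4, 12]

Answer: M ≅ ℤ^1 ⊕ ℤ/2 ⊕ ℤ/4 ⊕ ℤ/12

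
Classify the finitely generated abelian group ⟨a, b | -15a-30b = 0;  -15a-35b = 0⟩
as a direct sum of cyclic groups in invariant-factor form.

rank_ℚ(R)=2; free=2−2=0
SNF(R) diag = [5, 15] → torsion [5, 15]

Answer: M ≅ ℤ/5 ⊕ ℤ/15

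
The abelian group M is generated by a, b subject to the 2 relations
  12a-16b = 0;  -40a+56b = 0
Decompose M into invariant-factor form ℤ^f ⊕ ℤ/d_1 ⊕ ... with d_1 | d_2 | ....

rank_ℚ(R)=2; free=2−2=0
SNF(R) diag = [4, 8] → torsion [4, 8]

Answer: M ≅ ℤ/4 ⊕ ℤ/8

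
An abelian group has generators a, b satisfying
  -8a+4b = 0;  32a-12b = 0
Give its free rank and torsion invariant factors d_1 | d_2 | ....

rank_ℚ(R)=2; free=2−2=0
SNF(R) diag = [4, 8] → torsion [4, 8]

Answer: M ≅ ℤ/4 ⊕ ℤ/8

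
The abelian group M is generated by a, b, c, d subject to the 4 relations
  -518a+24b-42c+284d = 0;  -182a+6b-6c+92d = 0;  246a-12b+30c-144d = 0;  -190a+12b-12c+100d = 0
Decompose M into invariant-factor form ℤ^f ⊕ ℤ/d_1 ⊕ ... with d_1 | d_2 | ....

rank_ℚ(R)=4; free=4−4=0
SNF(R) diag = [2, 6, 18, 36] → torsion [2, 6, 18, 36]

Answer: M ≅ ℤ/2 ⊕ ℤ/6 ⊕ ℤ/18 ⊕ ℤ/36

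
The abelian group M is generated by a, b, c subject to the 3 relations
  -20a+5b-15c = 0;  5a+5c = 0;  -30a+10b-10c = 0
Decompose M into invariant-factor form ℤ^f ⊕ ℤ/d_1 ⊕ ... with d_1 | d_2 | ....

Answer: M ≅ ℤ/5 ⊕ ℤ/5 ⊕ ℤ/10

Derivation:
rank_ℚ(R)=3; free=3−3=0
SNF(R) diag = [5, 5, 10] → torsion [5, 5, 10]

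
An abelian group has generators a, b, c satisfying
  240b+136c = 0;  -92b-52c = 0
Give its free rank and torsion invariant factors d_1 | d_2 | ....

Answer: M ≅ ℤ^1 ⊕ ℤ/4 ⊕ ℤ/8

Derivation:
rank_ℚ(R)=2; free=3−2=1
SNF(R) diag = [4, 8] → torsion [4, 8]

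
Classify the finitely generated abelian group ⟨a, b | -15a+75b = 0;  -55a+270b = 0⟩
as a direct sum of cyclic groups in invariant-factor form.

rank_ℚ(R)=2; free=2−2=0
SNF(R) diag = [5, 15] → torsion [5, 15]

Answer: M ≅ ℤ/5 ⊕ ℤ/15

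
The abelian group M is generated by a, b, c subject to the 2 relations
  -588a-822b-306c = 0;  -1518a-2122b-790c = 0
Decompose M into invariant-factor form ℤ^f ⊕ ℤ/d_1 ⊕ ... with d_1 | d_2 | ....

Answer: M ≅ ℤ^1 ⊕ ℤ/2 ⊕ ℤ/6

Derivation:
rank_ℚ(R)=2; free=3−2=1
SNF(R) diag = [2, 6] → torsion [2, 6]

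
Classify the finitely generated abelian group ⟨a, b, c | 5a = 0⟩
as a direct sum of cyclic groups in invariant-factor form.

Answer: M ≅ ℤ^2 ⊕ ℤ/5

Derivation:
rank_ℚ(R)=1; free=3−1=2
SNF(R) diag = [5] → torsion [5]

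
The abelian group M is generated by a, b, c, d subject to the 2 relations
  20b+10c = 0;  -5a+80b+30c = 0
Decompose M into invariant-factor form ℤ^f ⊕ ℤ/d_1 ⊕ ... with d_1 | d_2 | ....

rank_ℚ(R)=2; free=4−2=2
SNF(R) diag = [5, 10] → torsion [5, 10]

Answer: M ≅ ℤ^2 ⊕ ℤ/5 ⊕ ℤ/10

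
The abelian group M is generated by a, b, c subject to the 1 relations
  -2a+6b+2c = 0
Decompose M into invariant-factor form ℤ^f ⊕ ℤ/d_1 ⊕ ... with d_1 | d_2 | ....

Answer: M ≅ ℤ^2 ⊕ ℤ/2

Derivation:
rank_ℚ(R)=1; free=3−1=2
SNF(R) diag = [2] → torsion [2]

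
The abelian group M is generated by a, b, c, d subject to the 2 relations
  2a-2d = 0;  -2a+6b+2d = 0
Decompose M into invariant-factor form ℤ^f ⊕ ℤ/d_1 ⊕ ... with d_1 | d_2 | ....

rank_ℚ(R)=2; free=4−2=2
SNF(R) diag = [2, 6] → torsion [2, 6]

Answer: M ≅ ℤ^2 ⊕ ℤ/2 ⊕ ℤ/6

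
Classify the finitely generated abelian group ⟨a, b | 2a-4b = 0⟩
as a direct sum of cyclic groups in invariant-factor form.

rank_ℚ(R)=1; free=2−1=1
SNF(R) diag = [2] → torsion [2]

Answer: M ≅ ℤ^1 ⊕ ℤ/2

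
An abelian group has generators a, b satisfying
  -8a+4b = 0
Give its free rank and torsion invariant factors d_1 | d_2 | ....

Answer: M ≅ ℤ^1 ⊕ ℤ/4

Derivation:
rank_ℚ(R)=1; free=2−1=1
SNF(R) diag = [4] → torsion [4]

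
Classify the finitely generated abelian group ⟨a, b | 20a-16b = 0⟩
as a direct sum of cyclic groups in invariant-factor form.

Answer: M ≅ ℤ^1 ⊕ ℤ/4

Derivation:
rank_ℚ(R)=1; free=2−1=1
SNF(R) diag = [4] → torsion [4]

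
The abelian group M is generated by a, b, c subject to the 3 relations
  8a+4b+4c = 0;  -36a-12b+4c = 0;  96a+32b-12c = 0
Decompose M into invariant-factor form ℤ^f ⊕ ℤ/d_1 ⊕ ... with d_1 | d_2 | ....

rank_ℚ(R)=3; free=3−3=0
SNF(R) diag = [4, 4, 4] → torsion [4, 4, 4]

Answer: M ≅ ℤ/4 ⊕ ℤ/4 ⊕ ℤ/4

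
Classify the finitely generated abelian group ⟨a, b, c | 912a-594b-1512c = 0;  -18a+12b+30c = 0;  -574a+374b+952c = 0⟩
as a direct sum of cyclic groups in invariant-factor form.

rank_ℚ(R)=3; free=3−3=0
SNF(R) diag = [2, 6, 6] → torsion [2, 6, 6]

Answer: M ≅ ℤ/2 ⊕ ℤ/6 ⊕ ℤ/6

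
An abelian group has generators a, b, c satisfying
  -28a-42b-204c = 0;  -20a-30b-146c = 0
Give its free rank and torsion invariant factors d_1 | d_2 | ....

rank_ℚ(R)=2; free=3−2=1
SNF(R) diag = [2, 2] → torsion [2, 2]

Answer: M ≅ ℤ^1 ⊕ ℤ/2 ⊕ ℤ/2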